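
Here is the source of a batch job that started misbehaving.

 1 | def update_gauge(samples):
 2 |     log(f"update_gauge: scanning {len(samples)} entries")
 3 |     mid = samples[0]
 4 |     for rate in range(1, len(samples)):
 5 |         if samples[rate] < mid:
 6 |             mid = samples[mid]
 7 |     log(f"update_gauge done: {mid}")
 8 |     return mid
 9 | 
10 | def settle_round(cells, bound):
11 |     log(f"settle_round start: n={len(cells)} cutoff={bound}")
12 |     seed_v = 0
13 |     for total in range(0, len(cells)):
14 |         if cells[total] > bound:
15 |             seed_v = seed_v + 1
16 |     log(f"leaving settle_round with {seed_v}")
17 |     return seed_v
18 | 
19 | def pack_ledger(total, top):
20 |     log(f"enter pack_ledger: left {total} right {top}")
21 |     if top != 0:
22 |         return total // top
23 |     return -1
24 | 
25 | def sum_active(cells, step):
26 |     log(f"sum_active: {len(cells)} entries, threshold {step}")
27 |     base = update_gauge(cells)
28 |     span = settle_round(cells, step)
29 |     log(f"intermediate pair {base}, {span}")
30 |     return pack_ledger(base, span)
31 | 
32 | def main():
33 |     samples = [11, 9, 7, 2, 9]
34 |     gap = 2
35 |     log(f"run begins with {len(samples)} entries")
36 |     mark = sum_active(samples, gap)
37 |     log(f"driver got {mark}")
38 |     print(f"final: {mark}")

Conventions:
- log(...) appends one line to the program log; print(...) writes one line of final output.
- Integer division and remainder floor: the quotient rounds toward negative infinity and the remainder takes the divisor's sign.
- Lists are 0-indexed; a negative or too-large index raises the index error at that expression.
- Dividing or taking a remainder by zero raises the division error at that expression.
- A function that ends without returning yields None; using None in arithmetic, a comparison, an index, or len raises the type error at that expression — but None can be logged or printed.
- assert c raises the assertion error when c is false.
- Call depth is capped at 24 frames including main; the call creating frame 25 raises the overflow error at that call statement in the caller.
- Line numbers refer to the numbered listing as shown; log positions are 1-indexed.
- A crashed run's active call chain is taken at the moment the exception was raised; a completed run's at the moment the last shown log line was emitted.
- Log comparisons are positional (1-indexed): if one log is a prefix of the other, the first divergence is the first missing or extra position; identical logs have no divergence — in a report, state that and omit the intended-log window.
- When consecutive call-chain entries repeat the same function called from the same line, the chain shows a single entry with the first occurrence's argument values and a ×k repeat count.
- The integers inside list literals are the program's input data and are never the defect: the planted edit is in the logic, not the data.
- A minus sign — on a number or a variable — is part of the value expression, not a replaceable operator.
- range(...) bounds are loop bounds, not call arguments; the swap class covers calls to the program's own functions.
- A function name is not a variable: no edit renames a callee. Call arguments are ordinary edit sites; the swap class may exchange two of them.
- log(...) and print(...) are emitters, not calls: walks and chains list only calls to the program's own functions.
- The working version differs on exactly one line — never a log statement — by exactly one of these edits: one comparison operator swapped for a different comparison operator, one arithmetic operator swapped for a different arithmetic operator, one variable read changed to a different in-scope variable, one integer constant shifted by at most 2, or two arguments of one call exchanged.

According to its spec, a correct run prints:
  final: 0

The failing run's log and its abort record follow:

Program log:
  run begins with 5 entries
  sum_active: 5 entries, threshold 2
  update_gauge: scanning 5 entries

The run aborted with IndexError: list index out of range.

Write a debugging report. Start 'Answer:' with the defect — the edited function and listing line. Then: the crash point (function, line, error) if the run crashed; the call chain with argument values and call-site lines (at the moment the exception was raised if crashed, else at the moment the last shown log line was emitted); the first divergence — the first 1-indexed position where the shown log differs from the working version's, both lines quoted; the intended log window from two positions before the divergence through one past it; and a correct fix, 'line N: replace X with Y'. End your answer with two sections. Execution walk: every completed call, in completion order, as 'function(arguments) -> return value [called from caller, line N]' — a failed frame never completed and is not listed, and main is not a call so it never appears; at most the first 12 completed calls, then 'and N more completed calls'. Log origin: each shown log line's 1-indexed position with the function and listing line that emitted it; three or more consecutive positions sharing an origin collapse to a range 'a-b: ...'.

Answer: the defect is in update_gauge at line 6.
Core observation: A complete run would log 'update_gauge done: 2' next, but this one stopped at 3 lines.
Crash: update_gauge, line 6, IndexError.
Call chain: main -> sum_active([11, 9, 7, 2, 9], 2) (called at line 36) -> update_gauge([11, 9, 7, 2, 9]) (called at line 27).
First divergence: position 4; the shown log stops at 3 lines while the working version next logs 'update_gauge done: 2'.
Intended log window:
  2: sum_active: 5 entries, threshold 2
  3: update_gauge: scanning 5 entries
  4: update_gauge done: 2
  5: settle_round start: n=5 cutoff=2
Execution walk:
  (no call completed)
Log origin:
  1: from main, line 35
  2: from sum_active, line 26
  3: from update_gauge, line 2
A correct fix: line 6: replace `samples[mid]` with `samples[rate]`.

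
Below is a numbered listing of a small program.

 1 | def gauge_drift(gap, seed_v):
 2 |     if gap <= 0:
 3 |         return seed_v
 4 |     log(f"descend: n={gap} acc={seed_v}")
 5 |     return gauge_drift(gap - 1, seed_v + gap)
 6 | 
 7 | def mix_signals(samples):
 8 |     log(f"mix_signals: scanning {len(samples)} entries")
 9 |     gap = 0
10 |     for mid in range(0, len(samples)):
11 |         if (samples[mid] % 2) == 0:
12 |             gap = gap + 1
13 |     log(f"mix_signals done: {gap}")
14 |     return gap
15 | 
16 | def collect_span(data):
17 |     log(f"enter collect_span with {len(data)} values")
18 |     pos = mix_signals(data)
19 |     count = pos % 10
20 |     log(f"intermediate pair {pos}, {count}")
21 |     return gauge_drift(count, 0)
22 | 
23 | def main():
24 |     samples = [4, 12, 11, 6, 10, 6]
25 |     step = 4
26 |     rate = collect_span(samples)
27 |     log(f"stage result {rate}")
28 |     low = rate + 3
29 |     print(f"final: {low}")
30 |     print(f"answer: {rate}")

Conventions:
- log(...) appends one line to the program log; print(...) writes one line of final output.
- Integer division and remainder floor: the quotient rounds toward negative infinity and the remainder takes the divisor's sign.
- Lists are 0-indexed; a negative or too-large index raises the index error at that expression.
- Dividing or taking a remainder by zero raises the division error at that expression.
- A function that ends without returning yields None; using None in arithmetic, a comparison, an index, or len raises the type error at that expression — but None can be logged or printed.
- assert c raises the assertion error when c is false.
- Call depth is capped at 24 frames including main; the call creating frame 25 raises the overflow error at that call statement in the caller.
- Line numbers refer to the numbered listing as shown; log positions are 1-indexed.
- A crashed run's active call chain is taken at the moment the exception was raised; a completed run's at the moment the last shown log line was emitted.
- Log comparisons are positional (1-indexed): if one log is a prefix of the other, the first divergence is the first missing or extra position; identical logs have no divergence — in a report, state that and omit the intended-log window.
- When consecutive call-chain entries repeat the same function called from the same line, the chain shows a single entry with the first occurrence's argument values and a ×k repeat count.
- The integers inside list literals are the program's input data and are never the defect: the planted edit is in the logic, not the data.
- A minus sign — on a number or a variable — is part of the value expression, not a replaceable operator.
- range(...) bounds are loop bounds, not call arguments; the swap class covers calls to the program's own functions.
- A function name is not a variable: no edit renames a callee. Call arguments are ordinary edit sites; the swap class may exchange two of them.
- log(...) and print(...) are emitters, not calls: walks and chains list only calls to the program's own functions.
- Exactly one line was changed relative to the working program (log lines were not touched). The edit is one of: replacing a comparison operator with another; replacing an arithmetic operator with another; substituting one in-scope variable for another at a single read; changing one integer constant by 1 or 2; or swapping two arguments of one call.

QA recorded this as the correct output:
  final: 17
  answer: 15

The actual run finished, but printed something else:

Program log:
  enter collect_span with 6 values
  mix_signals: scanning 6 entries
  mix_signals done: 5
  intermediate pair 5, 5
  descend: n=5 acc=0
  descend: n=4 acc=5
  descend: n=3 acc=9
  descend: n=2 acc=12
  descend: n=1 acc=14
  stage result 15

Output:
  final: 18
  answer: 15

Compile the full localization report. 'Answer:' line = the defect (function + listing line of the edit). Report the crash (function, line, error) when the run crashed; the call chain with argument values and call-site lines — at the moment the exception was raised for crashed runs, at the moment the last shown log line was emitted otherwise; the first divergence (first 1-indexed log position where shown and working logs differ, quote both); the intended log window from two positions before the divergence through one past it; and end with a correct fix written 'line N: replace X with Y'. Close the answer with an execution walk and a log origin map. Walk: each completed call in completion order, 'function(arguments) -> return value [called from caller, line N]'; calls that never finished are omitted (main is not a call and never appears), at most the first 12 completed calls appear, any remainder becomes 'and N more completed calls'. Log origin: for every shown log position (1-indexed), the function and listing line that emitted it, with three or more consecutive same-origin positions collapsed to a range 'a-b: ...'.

Answer: the defect is in main at line 28.
Key observation: Nothing in the log betrays the bug — only the output does.
Call chain: main.
First divergence: there is none — every log position agrees.
Execution walk:
  mix_signals([4, 12, 11, 6, 10, 6]) -> 5  [called from collect_span, line 18]
  gauge_drift(0, 15) -> 15  [called from gauge_drift, line 5]
  gauge_drift(1, 14) -> 15  [called from gauge_drift, line 5]
  gauge_drift(2, 12) -> 15  [called from gauge_drift, line 5]
  gauge_drift(3, 9) -> 15  [called from gauge_drift, line 5]
  gauge_drift(4, 5) -> 15  [called from gauge_drift, line 5]
  gauge_drift(5, 0) -> 15  [called from collect_span, line 21]
  collect_span([4, 12, 11, 6, 10, 6]) -> 15  [called from main, line 26]
Log origins:
  1: from collect_span, line 17
  2: from mix_signals, line 8
  3: from mix_signals, line 13
  4: from collect_span, line 20
  5-9: from gauge_drift, line 4
  10: from main, line 27
A correct fix: line 28: replace `3` with `2`.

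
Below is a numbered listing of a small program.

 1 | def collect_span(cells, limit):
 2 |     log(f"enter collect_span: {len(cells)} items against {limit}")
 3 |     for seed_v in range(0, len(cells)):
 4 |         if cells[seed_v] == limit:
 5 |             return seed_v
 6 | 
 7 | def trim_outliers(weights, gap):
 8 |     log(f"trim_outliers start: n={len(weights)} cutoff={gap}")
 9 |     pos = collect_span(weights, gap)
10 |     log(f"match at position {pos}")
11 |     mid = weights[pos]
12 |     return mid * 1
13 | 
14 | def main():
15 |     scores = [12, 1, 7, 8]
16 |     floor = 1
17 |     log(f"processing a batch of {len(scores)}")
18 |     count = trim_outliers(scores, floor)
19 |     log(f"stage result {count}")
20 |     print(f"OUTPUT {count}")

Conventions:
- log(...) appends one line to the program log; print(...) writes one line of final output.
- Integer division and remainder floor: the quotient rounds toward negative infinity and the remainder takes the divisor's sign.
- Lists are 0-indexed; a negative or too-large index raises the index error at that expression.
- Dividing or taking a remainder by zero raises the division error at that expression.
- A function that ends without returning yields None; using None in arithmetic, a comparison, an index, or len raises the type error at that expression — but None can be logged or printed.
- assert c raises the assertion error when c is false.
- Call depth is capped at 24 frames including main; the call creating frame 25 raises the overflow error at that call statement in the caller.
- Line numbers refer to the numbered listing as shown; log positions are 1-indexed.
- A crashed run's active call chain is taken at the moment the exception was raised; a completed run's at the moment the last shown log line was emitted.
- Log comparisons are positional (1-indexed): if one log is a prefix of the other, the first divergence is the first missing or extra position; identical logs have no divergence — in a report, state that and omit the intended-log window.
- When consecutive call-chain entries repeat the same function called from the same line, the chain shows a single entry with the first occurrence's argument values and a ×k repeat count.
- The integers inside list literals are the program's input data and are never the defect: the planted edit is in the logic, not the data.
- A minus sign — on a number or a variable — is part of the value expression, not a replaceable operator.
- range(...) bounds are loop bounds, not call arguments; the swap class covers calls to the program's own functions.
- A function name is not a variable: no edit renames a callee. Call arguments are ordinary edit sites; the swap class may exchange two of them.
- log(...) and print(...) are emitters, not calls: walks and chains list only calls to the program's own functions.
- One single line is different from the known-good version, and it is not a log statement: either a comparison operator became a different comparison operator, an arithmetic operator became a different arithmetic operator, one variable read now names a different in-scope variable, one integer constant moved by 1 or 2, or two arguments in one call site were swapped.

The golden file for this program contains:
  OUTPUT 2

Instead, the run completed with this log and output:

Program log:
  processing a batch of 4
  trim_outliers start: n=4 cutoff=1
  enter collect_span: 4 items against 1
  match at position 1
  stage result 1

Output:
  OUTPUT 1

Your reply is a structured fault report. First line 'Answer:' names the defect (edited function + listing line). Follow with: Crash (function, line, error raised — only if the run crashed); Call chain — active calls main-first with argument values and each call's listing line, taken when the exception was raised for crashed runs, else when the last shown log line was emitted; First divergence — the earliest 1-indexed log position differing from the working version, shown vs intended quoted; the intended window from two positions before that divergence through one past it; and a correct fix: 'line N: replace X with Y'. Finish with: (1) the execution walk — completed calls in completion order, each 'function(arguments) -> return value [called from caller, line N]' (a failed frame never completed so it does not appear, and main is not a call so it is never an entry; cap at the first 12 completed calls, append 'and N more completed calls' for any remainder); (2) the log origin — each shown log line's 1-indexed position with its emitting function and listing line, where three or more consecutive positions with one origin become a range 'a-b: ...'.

Answer: the defect is in trim_outliers at line 12.
The tell: The earliest visible damage is log position 5 — 'stage result 1' rather than the intended 'stage result 2'.
Call chain: main.
First divergence: position 5; shown 'stage result 1' vs intended 'stage result 2'.
Intended log window:
  3: enter collect_span: 4 items against 1
  4: match at position 1
  5: stage result 2
Execution walk:
  collect_span([12, 1, 7, 8], 1) -> 1  [called from trim_outliers, line 9]
  trim_outliers([12, 1, 7, 8], 1) -> 1  [called from main, line 18]
Log origin:
  1: emitted by main (line 17)
  2: emitted by trim_outliers (line 8)
  3: emitted by collect_span (line 2)
  4: emitted by trim_outliers (line 10)
  5: emitted by main (line 19)
A correct fix: line 12: replace `1` with `2`.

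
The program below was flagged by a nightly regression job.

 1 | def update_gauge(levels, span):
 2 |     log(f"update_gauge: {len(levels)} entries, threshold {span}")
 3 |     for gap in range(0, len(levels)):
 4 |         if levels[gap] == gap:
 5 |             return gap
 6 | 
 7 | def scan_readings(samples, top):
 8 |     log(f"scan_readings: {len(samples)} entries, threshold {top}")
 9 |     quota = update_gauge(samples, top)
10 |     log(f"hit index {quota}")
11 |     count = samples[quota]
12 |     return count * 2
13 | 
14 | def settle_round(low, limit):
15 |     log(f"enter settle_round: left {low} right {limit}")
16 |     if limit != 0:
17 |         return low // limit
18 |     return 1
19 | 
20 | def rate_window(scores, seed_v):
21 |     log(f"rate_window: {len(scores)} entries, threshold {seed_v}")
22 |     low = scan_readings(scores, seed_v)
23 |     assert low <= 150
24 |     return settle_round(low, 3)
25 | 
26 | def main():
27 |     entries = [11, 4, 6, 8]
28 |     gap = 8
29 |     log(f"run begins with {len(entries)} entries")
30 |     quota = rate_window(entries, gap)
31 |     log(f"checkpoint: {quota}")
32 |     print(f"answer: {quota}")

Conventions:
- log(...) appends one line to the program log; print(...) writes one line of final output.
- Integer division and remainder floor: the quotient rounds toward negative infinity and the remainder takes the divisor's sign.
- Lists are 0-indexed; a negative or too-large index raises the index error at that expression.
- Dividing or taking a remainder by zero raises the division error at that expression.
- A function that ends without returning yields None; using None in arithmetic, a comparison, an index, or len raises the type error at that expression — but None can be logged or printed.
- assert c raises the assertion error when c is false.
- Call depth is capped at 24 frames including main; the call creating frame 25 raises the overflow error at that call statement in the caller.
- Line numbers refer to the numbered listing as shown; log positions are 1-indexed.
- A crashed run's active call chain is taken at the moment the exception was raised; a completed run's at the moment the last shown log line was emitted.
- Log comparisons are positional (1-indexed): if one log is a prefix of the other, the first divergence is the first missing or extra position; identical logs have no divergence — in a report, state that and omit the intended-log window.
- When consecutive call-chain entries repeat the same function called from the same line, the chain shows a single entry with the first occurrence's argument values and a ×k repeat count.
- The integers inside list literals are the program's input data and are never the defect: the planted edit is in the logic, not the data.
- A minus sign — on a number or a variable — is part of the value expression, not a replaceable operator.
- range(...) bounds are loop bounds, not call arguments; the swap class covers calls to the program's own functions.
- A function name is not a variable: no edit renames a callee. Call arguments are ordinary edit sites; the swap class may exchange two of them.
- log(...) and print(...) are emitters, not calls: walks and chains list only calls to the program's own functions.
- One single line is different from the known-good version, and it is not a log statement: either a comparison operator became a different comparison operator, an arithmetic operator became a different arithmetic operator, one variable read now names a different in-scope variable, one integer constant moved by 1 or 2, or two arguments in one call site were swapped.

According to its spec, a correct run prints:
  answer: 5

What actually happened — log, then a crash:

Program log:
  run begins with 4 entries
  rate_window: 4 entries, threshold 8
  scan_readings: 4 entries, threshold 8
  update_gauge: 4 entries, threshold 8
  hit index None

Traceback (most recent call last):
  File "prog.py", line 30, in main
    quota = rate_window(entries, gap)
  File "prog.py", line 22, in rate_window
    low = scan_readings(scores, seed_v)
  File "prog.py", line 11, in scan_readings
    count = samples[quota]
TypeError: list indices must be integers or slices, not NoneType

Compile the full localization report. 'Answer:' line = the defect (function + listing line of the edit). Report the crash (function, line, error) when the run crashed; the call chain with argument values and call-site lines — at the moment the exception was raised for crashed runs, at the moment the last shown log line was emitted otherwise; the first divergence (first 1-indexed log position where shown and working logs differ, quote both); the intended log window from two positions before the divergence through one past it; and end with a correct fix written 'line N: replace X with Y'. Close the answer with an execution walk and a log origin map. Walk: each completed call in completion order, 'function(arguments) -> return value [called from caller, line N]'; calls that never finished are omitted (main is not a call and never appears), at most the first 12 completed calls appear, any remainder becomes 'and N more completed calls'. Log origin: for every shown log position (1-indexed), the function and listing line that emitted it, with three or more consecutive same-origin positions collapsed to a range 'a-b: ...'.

Answer: the defect is in update_gauge at line 4.
Key fact: The earliest visible damage is log position 5 — 'hit index None' rather than the intended 'hit index 3'.
Crash: scan_readings, line 11, TypeError.
Call chain: main -> rate_window([11, 4, 6, 8], 8) (called at line 30) -> scan_readings([11, 4, 6, 8], 8) (called at line 22).
First divergence: at position 5 the run shows 'hit index None' where the working version logs 'hit index 3'.
Intended log window:
  3: scan_readings: 4 entries, threshold 8
  4: update_gauge: 4 entries, threshold 8
  5: hit index 3
  6: enter settle_round: left 16 right 3
Execution walk:
  update_gauge([11, 4, 6, 8], 8) -> None  [called from scan_readings, line 9]
Origin of each log line:
  1: emitted by main (line 29)
  2: emitted by rate_window (line 21)
  3: emitted by scan_readings (line 8)
  4: emitted by update_gauge (line 2)
  5: emitted by scan_readings (line 10)
A correct fix: line 4: replace `levels[gap] == gap` with `levels[gap] == span`.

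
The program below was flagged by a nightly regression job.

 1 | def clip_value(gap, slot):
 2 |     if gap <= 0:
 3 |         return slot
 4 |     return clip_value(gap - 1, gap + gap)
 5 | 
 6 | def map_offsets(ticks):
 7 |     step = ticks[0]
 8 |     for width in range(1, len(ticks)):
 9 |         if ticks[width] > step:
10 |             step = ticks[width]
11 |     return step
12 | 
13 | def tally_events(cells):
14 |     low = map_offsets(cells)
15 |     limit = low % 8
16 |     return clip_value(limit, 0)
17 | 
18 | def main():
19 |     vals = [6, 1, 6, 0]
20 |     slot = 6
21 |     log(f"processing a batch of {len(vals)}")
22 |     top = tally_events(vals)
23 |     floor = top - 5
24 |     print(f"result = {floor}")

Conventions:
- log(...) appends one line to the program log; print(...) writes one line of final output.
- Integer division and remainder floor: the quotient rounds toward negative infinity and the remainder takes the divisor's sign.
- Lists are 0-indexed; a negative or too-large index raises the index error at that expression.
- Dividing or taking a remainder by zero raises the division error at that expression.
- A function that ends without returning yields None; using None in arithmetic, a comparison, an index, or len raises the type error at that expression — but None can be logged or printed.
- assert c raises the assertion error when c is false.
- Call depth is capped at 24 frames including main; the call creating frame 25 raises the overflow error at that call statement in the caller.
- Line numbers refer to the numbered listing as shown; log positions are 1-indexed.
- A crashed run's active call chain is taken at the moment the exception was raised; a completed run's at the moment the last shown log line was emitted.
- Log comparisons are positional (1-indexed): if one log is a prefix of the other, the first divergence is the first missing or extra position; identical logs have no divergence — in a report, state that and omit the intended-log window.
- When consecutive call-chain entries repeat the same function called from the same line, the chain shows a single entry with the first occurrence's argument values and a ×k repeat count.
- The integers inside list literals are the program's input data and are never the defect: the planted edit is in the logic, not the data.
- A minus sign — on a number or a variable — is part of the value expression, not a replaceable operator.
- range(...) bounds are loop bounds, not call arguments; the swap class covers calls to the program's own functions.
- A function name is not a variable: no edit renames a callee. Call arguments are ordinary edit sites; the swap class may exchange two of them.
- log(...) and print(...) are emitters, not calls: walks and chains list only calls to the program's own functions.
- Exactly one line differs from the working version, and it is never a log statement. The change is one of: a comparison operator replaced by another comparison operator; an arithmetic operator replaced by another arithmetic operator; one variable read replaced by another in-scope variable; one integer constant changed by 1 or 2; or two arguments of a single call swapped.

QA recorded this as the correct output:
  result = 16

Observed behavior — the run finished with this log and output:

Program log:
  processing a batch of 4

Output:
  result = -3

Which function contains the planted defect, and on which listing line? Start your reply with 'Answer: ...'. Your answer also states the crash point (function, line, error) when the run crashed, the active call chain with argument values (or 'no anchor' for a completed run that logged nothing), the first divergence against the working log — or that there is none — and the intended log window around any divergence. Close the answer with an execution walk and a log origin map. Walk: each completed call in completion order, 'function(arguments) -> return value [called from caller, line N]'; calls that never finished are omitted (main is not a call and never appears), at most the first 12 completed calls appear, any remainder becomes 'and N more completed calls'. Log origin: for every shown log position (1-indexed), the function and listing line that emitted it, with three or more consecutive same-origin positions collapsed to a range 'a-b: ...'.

Answer: the defect is in clip_value at line 4.
Key observation: Nothing in the log betrays the bug — only the output does.
Call chain: main.
First divergence: none; the two logs match at every position.
Execution walk:
  map_offsets([6, 1, 6, 0]) -> 6  [called from tally_events, line 14]
  clip_value(0, 2) -> 2  [called from clip_value, line 4]
  clip_value(1, 4) -> 2  [called from clip_value, line 4]
  clip_value(2, 6) -> 2  [called from clip_value, line 4]
  clip_value(3, 8) -> 2  [called from clip_value, line 4]
  clip_value(4, 10) -> 2  [called from clip_value, line 4]
  clip_value(5, 12) -> 2  [called from clip_value, line 4]
  clip_value(6, 0) -> 2  [called from tally_events, line 16]
  tally_events([6, 1, 6, 0]) -> 2  [called from main, line 22]
Log origins:
  1: logged in main at line 21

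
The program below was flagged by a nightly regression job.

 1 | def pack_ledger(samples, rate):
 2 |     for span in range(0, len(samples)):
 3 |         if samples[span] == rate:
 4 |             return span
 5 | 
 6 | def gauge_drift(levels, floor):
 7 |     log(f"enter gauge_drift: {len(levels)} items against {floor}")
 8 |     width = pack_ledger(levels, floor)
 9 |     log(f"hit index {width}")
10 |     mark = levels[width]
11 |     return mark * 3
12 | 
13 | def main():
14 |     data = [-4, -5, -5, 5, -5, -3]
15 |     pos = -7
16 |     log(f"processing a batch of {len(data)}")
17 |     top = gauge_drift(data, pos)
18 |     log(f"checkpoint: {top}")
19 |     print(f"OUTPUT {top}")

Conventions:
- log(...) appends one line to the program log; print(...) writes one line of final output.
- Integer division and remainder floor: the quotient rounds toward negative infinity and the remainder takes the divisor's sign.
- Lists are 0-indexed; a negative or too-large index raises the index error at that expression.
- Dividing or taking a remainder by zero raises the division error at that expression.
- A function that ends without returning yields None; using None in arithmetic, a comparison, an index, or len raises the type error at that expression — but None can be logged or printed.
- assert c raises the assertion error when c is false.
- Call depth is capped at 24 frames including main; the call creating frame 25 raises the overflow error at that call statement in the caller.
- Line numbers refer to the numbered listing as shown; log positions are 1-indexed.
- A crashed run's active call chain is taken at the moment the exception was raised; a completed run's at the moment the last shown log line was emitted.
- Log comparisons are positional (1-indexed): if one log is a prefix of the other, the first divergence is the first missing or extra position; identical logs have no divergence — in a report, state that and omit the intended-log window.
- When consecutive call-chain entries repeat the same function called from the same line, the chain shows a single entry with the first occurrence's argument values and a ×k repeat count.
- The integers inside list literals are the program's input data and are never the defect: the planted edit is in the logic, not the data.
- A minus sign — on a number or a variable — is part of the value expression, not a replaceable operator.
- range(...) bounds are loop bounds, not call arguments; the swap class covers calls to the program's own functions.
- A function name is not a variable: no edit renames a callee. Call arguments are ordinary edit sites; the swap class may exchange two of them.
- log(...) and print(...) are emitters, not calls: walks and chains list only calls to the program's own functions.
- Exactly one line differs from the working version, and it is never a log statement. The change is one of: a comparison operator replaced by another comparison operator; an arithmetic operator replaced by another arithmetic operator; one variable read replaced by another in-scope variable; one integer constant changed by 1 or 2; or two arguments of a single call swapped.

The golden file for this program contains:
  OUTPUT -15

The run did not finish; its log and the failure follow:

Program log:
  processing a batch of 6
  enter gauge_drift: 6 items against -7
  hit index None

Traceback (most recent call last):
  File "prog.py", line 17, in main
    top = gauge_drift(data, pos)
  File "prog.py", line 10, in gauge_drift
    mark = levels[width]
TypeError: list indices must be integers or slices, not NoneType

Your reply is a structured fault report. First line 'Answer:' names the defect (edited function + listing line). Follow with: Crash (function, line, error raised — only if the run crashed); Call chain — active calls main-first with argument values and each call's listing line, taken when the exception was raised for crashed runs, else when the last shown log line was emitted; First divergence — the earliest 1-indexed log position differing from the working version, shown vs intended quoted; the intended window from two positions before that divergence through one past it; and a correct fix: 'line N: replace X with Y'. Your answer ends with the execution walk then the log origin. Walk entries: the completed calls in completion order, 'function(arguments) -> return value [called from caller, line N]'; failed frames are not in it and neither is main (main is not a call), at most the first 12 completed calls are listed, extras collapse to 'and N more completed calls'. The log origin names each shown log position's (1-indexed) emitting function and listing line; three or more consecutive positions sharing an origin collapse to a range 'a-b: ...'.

Answer: the defect is in main at line 15.
Key observation: The log first diverges at position 2: the faulty run prints 'enter gauge_drift: 6 items against -7' where the working version prints 'enter gauge_drift: 6 items against -5'.
Crash: gauge_drift, line 10, TypeError.
Call chain: main -> gauge_drift([-4, -5, -5, 5, -5, -3], -7) (called at line 17).
First divergence: position 2 — shown 'enter gauge_drift: 6 items against -7', intended 'enter gauge_drift: 6 items against -5'.
Intended log window:
  1: processing a batch of 6
  2: enter gauge_drift: 6 items against -5
  3: hit index 1
Execution walk:
  pack_ledger([-4, -5, -5, 5, -5, -3], -7) -> None  [called from gauge_drift, line 8]
Log line origins:
  1: from main, line 16
  2: from gauge_drift, line 7
  3: from gauge_drift, line 9
A correct fix: line 15: replace `-7` with `-5`.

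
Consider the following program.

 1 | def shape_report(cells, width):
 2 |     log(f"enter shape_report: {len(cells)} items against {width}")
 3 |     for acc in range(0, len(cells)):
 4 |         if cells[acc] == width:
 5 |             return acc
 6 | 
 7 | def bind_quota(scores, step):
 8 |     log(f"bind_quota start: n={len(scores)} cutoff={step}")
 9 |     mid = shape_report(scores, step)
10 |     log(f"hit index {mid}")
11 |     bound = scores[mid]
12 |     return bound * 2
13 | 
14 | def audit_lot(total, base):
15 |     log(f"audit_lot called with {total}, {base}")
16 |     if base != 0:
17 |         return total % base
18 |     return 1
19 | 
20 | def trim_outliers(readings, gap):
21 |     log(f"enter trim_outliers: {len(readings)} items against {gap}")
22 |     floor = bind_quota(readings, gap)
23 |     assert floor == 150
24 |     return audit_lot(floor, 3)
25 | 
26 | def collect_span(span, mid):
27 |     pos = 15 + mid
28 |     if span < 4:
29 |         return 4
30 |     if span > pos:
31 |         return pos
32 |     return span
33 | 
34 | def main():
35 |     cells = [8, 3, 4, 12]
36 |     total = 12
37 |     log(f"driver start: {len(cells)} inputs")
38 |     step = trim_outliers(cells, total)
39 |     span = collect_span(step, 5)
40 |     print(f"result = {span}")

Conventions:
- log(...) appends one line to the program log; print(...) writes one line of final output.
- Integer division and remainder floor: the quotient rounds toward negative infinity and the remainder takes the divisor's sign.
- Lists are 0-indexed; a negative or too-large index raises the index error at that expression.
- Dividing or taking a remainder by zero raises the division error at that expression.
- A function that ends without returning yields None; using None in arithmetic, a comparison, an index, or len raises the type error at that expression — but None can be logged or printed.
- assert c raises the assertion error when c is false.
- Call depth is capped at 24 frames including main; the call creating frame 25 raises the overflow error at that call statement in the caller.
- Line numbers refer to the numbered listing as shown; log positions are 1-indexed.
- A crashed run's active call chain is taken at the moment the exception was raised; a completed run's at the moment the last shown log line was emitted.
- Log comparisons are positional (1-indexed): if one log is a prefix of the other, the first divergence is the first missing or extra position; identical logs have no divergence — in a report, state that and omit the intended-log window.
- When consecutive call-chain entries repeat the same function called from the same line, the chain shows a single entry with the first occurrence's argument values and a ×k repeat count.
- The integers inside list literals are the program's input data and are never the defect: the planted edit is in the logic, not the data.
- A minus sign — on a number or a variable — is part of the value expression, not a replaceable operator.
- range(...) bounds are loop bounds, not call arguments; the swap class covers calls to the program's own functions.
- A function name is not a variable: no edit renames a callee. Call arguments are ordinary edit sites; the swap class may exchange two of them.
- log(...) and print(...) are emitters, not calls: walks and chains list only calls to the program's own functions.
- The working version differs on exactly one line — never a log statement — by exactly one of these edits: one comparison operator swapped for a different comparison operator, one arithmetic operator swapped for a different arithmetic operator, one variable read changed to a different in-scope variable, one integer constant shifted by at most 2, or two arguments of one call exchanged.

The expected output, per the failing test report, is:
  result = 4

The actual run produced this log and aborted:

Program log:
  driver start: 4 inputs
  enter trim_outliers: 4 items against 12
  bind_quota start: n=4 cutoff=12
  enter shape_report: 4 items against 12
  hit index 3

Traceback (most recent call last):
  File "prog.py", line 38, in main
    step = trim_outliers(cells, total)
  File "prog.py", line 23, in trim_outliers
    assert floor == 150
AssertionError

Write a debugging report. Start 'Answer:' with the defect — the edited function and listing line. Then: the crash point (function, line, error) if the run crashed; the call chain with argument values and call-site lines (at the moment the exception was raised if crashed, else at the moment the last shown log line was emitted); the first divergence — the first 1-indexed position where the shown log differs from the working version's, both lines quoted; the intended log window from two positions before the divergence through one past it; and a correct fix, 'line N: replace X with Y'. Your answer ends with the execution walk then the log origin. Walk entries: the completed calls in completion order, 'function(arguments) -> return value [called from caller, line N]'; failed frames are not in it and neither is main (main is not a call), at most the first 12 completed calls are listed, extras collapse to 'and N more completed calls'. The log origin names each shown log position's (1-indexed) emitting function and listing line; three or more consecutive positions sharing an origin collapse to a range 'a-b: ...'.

Answer: the defect is in trim_outliers at line 23.
Key observation: The log ends early — 5 lines, where the working version next logs 'audit_lot called with 24, 3'.
Crash: trim_outliers, line 23, AssertionError.
Call chain: main -> trim_outliers([8, 3, 4, 12], 12) (called at line 38).
First divergence: position 6 — after 5 matching lines the faulty run goes silent; intended next line 'audit_lot called with 24, 3'.
Intended log window:
  4: enter shape_report: 4 items against 12
  5: hit index 3
  6: audit_lot called with 24, 3
Execution walk:
  shape_report([8, 3, 4, 12], 12) -> 3  [called from bind_quota, line 9]
  bind_quota([8, 3, 4, 12], 12) -> 24  [called from trim_outliers, line 22]
Log origins:
  1: from main, line 37
  2: from trim_outliers, line 21
  3: from bind_quota, line 8
  4: from shape_report, line 2
  5: from bind_quota, line 10
A correct fix: line 23: replace `==` with `<=`.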